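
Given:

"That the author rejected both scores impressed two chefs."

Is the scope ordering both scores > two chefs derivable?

No

*both scores* sits inside the sentential subject *that the author rejected both scores*.
The Sentential Subject Constraint rules out raising the quantifier out of the that-clause subject.
*both scores* is confined to the island and cannot take scope over *two chefs*.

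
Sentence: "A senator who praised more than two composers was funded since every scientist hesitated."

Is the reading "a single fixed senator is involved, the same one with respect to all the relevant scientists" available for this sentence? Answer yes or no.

The paraphrase describes the scope ordering *a senator* > *every scientist*.
Surface scope (*a senator* > *every scientist*) is always derivable; islands only block QR, not in-situ interpretation.

Yes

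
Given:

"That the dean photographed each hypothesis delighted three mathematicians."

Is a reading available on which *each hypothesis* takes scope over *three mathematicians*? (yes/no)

No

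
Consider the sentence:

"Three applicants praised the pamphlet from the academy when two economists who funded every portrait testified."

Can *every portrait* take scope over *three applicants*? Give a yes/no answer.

No

*every portrait* occurs within the relative clause *who funded every portrait*, which is itself inside the adjunct *when two economists who funded every portrait testified*.
Both the relative clause and the enclosing adjunct are scope islands; QR cannot cross either.
So the wide-scope reading for *every portrait* is blocked.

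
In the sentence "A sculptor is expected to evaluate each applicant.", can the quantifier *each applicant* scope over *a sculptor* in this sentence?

Yes

*each applicant* is the object of the infinitival complement of a raising predicate; raising infinitives are transparent for QR, so the two DPs are in effect clausemates.
Nothing blocks QR of the lower DP to a position above the higher one, so inverse scope is available.
So *each applicant* > *a sculptor* is among the available readings.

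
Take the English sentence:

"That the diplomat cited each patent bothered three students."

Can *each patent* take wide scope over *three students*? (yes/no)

The target quantifier *each patent* is part of the sentential subject *that the diplomat cited each patent*.
Sentential subjects are islands: a quantifier inside the subject clause cannot raise over the matrix predicate.
So the wide-scope reading for *each patent* is blocked.

No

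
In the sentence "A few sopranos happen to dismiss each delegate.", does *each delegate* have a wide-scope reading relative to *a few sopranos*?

Yes

The matrix predicate is a raising verb, whose infinitival complement is not a scope island — *each delegate* can QR into the matrix clause.
Since no island is crossed, the inverse ordering is licensed alongside surface scope.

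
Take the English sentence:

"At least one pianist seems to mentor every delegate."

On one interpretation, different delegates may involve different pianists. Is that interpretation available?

That reading corresponds to *every delegate* > *at least one pianist*.
Infinitival complements of raising predicates do not block QR; *every delegate* and *at least one pianist* are effectively clausemates.
QR within a single clause is free, so the lower quantifier may take scope over the higher one.

Yes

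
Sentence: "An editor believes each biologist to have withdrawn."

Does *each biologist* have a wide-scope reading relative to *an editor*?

Yes

The ECM infinitive is scope-transparent — *each biologist* is free to raise above *an editor*.
No island intervenes, so both surface and inverse scope are derivable.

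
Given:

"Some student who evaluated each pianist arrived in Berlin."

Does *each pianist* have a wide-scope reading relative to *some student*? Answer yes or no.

The target quantifier *each pianist* is part of the relative clause *who evaluated each pianist*.
The relative clause forms an island for QR, so the quantifier is confined to the head noun's restrictor.
So *each pianist* cannot raise high enough to outscope *some student*; only the surface ordering *some student* > *each pianist* is available.

No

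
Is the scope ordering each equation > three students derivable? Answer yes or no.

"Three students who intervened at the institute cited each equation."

Yes

*each equation* sits in the matrix clause, not in the relative clause on *three students*.
Ordinary QR to a clause-peripheral position gives the wide-scope LF for the lower DP.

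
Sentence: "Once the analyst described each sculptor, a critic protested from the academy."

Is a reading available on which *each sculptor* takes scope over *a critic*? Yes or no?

Structurally, *each sculptor* is inside the adjunct clause *once the analyst described each sculptor*.
The adjunct-island constraint bars QR out of an adverbial clause.
So *each sculptor* cannot raise to a position above *a critic*.

No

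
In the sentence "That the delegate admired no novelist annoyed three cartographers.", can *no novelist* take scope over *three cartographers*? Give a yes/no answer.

*no novelist* is embedded in the sentential subject *that the delegate admired no novelist*.
The Sentential Subject Constraint rules out raising the quantifier out of the that-clause subject.
*no novelist* > *three cartographers* would require crossing that boundary, which is illicit.

No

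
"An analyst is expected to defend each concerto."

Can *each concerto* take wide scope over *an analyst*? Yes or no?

Yes

*each concerto* is the object of the infinitival complement of a raising predicate; raising infinitives are transparent for QR, so the two DPs are in effect clausemates.
Since no island is crossed, the inverse ordering is licensed alongside surface scope.
So *each concerto* > *an analyst* is among the available readings.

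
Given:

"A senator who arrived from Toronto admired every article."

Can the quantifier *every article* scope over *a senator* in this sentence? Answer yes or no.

Yes

Although the sentence contains a relative clause (*who arrived from Toronto*), *every article* is outside it, in the matrix VP.
No island intervenes, so both surface and inverse scope are derivable.
Both orderings are possible: *a senator* > *every article* and *every article* > *a senator*.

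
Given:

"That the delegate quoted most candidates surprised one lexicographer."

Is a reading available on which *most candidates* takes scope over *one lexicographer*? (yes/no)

The target quantifier *most candidates* is part of the sentential subject *that the delegate quoted most candidates*.
The subject-island constraint blocks QR out of a clausal subject.
There is no licit LF on which *most candidates* c-commands *one lexicographer*.

No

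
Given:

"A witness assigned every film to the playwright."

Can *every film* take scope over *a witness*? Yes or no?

Both DPs are arguments of the same predicate; there is no clause or island boundary between them.
Clause-internal QR can adjoin the lower DP above the subject, yielding the inverse reading.

Yes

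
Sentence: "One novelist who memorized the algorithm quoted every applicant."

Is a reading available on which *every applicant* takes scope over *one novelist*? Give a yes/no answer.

*every applicant* is a matrix argument; only *one novelist* is modified by the relative clause *who memorized the algorithm*, so the RC island is irrelevant to the target quantifier.
Ordinary QR to a clause-peripheral position gives the wide-scope LF for the lower DP.
Both orderings are possible: *one novelist* > *every applicant* and *every applicant* > *one novelist*.

Yes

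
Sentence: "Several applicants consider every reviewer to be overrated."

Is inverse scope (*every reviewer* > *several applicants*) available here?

The ECM infinitive is scope-transparent — *every reviewer* is free to raise above *several applicants*.
Ordinary QR to a clause-peripheral position gives the wide-scope LF for the lower DP.
The sentence is scopally ambiguous between *several applicants* > *every reviewer* and *every reviewer* > *several applicants*.

Yes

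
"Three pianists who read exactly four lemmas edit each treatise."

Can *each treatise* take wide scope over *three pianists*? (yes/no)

The relative clause *who read exactly four lemmas* modifies *three pianists*, but *each treatise* is not inside that relative clause — it is an argument of the matrix verb.
Nothing blocks QR of the lower DP to a position above the higher one, so inverse scope is available.

Yes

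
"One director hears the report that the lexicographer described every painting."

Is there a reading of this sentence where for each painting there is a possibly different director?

No

The described interpretation is the *every painting* > *one director* scoping.
*every painting* occurs within the complex NP *the report that the lexicographer described every painting*.
Since the clause is the complement of a nominal head, the CNPC blocks scope extraction.
*every painting* is confined to the island and cannot take scope over *one director*.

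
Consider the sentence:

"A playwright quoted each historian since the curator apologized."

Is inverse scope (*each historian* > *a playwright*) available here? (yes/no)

Although there is an adjunct clause, *each historian* is in the main clause, not inside the adjunct.
No island intervenes, so both surface and inverse scope are derivable.

Yes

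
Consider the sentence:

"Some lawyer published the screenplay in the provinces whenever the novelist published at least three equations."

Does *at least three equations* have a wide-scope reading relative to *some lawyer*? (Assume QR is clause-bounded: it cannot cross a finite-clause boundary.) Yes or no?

The target quantifier *at least three equations* is part of the adjunct clause *whenever the novelist published at least three equations*.
Since the clause is an adjunct (not a complement), the Adjunct Condition blocks QR across its edge.
Hence only narrow scope for *at least three equations* (under *some lawyer*) survives.
(Only the surface reading survives: one fixed lawyer with respect to all the relevant equations.)

No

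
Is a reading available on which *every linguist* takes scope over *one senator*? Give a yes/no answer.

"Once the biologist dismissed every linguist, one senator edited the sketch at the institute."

No

*every linguist* is embedded in the adjunct clause *once the biologist dismissed every linguist*.
The adjunct-island constraint bars QR out of an adverbial clause.
*every linguist* > *one senator* would require crossing that boundary, which is illicit.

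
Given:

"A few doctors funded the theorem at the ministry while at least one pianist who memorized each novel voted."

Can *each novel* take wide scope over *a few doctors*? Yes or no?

Structurally, *each novel* is inside the relative clause *who memorized each novel*, which is itself inside the adjunct *while at least one pianist who memorized each novel voted*.
The quantifier would have to escape first the RC and then the adjunct — two independent island violations.
Hence only narrow scope for *each novel* (under *a few doctors*) survives.

No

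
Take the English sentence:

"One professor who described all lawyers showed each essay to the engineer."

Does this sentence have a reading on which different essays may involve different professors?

Yes

The paraphrase describes the scope ordering *each essay* > *one professor*.
*each essay* is a matrix argument; only *one professor* is modified by the relative clause *who described all lawyers*, so the RC island is irrelevant to the target quantifier.
Nothing blocks QR of the lower DP to a position above the higher one, so inverse scope is available.
Both orderings are possible: *one professor* > *each essay* and *each essay* > *one professor*.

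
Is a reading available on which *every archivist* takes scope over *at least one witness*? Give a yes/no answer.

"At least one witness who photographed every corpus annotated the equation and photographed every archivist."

*every archivist* is embedded in one conjunct of the coordinate structure (*photographed every archivist*).
The Coordinate Structure Constraint blocks movement (including QR) out of a single conjunct.
So the wide-scope reading for *every archivist* is blocked.

No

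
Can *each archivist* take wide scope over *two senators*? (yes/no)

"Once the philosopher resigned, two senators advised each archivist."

The adjunct island is irrelevant here — *each archivist* and *two senators* are both in the matrix clause.
Clause-internal QR can adjoin the lower DP above the subject, yielding the inverse reading.

Yes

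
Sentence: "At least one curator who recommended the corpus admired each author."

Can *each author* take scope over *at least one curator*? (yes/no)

The RC *who recommended the corpus* is an island, but *each author* is not inside it — it is the matrix object, a clausemate of *at least one curator*.
Nothing blocks QR of the lower DP to a position above the higher one, so inverse scope is available.
The sentence is scopally ambiguous between *at least one curator* > *each author* and *each author* > *at least one curator*.

Yes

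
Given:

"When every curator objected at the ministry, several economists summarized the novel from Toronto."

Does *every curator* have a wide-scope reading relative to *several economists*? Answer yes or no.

No

The DP *every curator* is contained in the adjunct clause *when every curator objected at the ministry*.
Scope out of an adjunct clause is unavailable: QR respects the adjunct-island constraint.
So the wide-scope reading for *every curator* is blocked.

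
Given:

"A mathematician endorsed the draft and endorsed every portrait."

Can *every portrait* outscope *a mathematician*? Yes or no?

No

*every portrait* sits inside one conjunct of the coordinate structure (*endorsed every portrait*).
A quantifier cannot raise out of one conjunct of a coordination across the whole coordinate structure — the CSC applies to QR.
So the wide-scope reading for *every portrait* is blocked.
(Only the surface reading survives: one fixed mathematician with respect to all the relevant portraits.)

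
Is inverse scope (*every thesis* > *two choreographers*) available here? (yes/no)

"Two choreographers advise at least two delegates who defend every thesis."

No

Structurally, *every thesis* is inside the relative clause *who defend every thesis* modifying *at least two delegates*.
A relative clause is a scope island — quantifier raising cannot cross its boundary.
*every thesis* > *two choreographers* would require crossing that boundary, which is illicit.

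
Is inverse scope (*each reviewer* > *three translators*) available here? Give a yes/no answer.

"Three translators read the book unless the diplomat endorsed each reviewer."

The target quantifier *each reviewer* is part of the adjunct clause *unless the diplomat endorsed each reviewer*.
Scope out of an adjunct clause is unavailable: QR respects the adjunct-island constraint.
So *each reviewer* cannot raise to a position above *three translators*.

No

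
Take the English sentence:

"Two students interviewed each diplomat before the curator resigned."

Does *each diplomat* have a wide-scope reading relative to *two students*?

Yes

The adjunct clause does not contain *each diplomat*, which is the matrix object.
Nothing blocks QR of the lower DP to a position above the higher one, so inverse scope is available.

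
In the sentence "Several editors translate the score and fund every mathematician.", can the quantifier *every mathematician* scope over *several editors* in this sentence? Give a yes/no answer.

No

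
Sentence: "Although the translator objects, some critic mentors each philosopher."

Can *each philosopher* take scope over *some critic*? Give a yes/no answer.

Neither queried DP is inside the adjunct, so the adjunct-island constraint does not apply.
Ordinary QR to a clause-peripheral position gives the wide-scope LF for the lower DP.
The sentence is scopally ambiguous between *some critic* > *each philosopher* and *each philosopher* > *some critic*.

Yes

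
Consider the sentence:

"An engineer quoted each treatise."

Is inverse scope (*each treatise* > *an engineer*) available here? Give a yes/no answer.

Yes

*each treatise* and *an engineer* are in the same minimal clause.
Clause-internal QR can adjoin the lower DP above the subject, yielding the inverse reading.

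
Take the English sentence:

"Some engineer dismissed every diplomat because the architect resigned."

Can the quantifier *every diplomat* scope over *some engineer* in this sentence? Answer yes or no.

Yes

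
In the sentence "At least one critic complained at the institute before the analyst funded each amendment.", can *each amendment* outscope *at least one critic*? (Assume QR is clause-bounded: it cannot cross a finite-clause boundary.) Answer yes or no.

No

*each amendment* is embedded in the adjunct clause *before the analyst funded each amendment*.
Scope out of an adjunct clause is unavailable: QR respects the adjunct-island constraint.
The inverse ordering *each amendment* > *at least one critic* is therefore underivable.
(Only the surface reading survives: one fixed critic with respect to all the relevant amendments.)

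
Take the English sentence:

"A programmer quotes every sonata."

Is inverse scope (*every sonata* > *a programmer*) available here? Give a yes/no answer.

Yes

*every sonata* is the matrix object and *a programmer* the matrix subject; the two are clausemates.
Clause-internal QR can adjoin the lower DP above the subject, yielding the inverse reading.
The sentence is scopally ambiguous between *a programmer* > *every sonata* and *every sonata* > *a programmer*.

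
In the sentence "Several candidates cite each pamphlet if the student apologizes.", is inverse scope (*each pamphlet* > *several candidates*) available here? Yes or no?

Yes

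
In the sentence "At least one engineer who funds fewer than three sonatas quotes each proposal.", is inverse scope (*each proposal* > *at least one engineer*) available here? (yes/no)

Yes

The relative clause *who funds fewer than three sonatas* modifies *at least one engineer*, but *each proposal* is not inside that relative clause — it is an argument of the matrix verb.
No island intervenes, so both surface and inverse scope are derivable.
Both orderings are possible: *at least one engineer* > *each proposal* and *each proposal* > *at least one engineer*.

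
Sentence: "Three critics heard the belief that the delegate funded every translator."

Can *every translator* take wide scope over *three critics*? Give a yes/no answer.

No

*every translator* sits inside the complex NP *the belief that the delegate funded every translator*.
The Complex NP Constraint bars QR out of the complement clause of a noun.
The inverse ordering *every translator* > *three critics* is therefore underivable.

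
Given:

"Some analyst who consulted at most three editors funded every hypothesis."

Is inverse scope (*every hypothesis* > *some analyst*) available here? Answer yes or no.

Although the sentence contains a relative clause (*who consulted at most three editors*), *every hypothesis* is outside it, in the matrix VP.
QR within a single clause is free, so the lower quantifier may take scope over the higher one.
Both orderings are possible: *some analyst* > *every hypothesis* and *every hypothesis* > *some analyst*.

Yes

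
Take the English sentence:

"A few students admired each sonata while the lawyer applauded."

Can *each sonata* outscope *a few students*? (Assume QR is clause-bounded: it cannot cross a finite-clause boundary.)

*each sonata* is a matrix argument; the adjunct is an island but the target quantifier is outside it.
No island intervenes, so both surface and inverse scope are derivable.

Yes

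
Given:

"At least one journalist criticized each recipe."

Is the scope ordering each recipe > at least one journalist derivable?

Yes

*each recipe* and *at least one journalist* are in the same minimal clause.
With no island boundary between them, the object can take inverse scope over the subject via ordinary QR within the clause.
Both orderings are possible: *at least one journalist* > *each recipe* and *each recipe* > *at least one journalist*.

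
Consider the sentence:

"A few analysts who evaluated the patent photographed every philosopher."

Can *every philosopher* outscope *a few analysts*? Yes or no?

Yes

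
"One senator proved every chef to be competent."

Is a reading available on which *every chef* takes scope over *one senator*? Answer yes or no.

*every chef* is an ECM subject; ECM complements are not islands, and the embedded quantifier may take matrix scope.
Since no island is crossed, the inverse ordering is licensed alongside surface scope.

Yes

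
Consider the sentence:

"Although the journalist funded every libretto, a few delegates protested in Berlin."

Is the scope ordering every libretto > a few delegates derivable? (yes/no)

*every libretto* occurs within the adjunct clause *although the journalist funded every libretto*.
Since the clause is an adjunct (not a complement), the Adjunct Condition blocks QR across its edge.
The ordering *every libretto* > *a few delegates* is therefore underivable.

No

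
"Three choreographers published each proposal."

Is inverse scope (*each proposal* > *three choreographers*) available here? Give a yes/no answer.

Yes

*each proposal* is the matrix object and *three choreographers* the matrix subject; the two are clausemates.
With no island boundary between them, the object can take inverse scope over the subject via ordinary QR within the clause.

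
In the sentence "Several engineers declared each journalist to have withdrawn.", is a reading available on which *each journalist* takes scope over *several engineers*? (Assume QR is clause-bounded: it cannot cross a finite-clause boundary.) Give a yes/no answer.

Yes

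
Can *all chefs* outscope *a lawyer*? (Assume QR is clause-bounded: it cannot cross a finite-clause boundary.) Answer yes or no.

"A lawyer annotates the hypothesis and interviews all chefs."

No

*all chefs* is embedded in one conjunct of the coordinate structure (*interviews all chefs*).
QR out of a conjunct would have to apply non-ATB, which the CSC forbids.
Hence only narrow scope for *all chefs* (under *a lawyer*) survives.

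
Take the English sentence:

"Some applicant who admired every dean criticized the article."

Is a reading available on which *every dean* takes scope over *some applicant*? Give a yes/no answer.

The DP *every dean* is contained in the relative clause *who admired every dean*.
A relative clause is a scope island — quantifier raising cannot cross its boundary.
So the wide-scope reading for *every dean* is blocked.
(Only the surface reading survives: one fixed applicant with respect to all the relevant deans.)

No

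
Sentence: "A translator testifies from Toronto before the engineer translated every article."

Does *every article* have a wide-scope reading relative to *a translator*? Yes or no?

No

The DP *every article* is contained in the adjunct clause *before the engineer translated every article*.
Scope out of an adjunct clause is unavailable: QR respects the adjunct-island constraint.
The inverse ordering *every article* > *a translator* is therefore underivable.
(Only the surface reading survives: one fixed translator with respect to all the relevant articles.)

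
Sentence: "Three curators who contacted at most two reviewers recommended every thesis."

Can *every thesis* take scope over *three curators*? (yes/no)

The RC *who contacted at most two reviewers* is an island, but *every thesis* is not inside it — it is the matrix object, a clausemate of *three curators*.
No island intervenes, so both surface and inverse scope are derivable.

Yes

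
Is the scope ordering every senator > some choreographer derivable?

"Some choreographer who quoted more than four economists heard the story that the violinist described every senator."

No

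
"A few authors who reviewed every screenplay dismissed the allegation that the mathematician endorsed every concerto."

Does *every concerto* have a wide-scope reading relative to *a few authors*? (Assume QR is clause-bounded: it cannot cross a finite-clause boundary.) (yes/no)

No

*every concerto* sits inside the complex NP *the allegation that the mathematician endorsed every concerto*.
Since the clause is the complement of a nominal head, the CNPC blocks scope extraction.
So *every concerto* cannot raise high enough to outscope *a few authors*; only the surface ordering *a few authors* > *every concerto* is available.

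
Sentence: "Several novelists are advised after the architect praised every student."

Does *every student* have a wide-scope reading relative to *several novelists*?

No

The DP *every student* is contained in the adjunct clause *after the architect praised every student*.
Scope out of an adjunct clause is unavailable: QR respects the adjunct-island constraint.
So *every student* cannot raise to a position above *several novelists*.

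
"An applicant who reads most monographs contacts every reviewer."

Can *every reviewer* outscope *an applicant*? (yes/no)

Yes

The RC *who reads most monographs* is an island, but *every reviewer* is not inside it — it is the matrix object, a clausemate of *an applicant*.
Clause-internal QR can adjoin the lower DP above the subject, yielding the inverse reading.
The sentence is scopally ambiguous between *an applicant* > *every reviewer* and *every reviewer* > *an applicant*.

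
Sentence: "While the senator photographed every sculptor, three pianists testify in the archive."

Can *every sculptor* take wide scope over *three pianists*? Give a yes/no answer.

No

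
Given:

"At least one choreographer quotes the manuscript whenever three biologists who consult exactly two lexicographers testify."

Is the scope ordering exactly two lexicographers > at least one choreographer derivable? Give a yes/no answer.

*exactly two lexicographers* is embedded in the relative clause *who consult exactly two lexicographers*, which is itself inside the adjunct *whenever three biologists who consult exactly two lexicographers testify*.
Both the relative clause and the enclosing adjunct are scope islands; QR cannot cross either.
So *exactly two lexicographers* cannot raise high enough to outscope *at least one choreographer*; only the surface ordering *at least one choreographer* > *exactly two lexicographers* is available.

No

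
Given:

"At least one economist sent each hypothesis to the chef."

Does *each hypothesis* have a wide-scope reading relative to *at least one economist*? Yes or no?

Yes

*each hypothesis* is the matrix object and *at least one economist* the matrix subject; the two are clausemates.
Clause-internal QR can adjoin the lower DP above the subject, yielding the inverse reading.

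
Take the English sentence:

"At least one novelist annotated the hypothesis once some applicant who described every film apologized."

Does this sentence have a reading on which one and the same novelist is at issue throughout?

The paraphrase describes the scope ordering *at least one novelist* > *every film*.
That is the surface-scope ordering, which is always one of the available readings — island constraints only ever restrict inverse scope.

Yes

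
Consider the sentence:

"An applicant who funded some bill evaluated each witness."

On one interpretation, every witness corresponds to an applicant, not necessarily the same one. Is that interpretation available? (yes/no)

This is the *each witness* > *an applicant* reading.
*each witness* is a matrix argument; only *an applicant* is modified by the relative clause *who funded some bill*, so the RC island is irrelevant to the target quantifier.
No island intervenes, so both surface and inverse scope are derivable.

Yes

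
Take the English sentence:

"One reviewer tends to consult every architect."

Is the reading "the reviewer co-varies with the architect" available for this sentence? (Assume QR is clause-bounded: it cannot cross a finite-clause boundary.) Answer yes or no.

Yes

The described interpretation is the *every architect* > *one reviewer* scoping.
The matrix predicate is a raising verb, whose infinitival complement is not a scope island — *every architect* can QR into the matrix clause.
QR within a single clause is free, so the lower quantifier may take scope over the higher one.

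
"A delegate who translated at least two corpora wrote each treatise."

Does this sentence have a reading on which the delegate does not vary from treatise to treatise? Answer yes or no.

Yes

The paraphrase describes the scope ordering *a delegate* > *each treatise*.
Nothing needs to raise for *a delegate* > *each treatise*, so no island constraint is at stake.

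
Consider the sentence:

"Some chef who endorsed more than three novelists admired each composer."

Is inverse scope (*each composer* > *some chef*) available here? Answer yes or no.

Yes

*each composer* is a matrix argument; only *some chef* is modified by the relative clause *who endorsed more than three novelists*, so the RC island is irrelevant to the target quantifier.
With no island boundary between them, the object can take inverse scope over the subject via ordinary QR within the clause.
So *each composer* > *some chef* is among the available readings.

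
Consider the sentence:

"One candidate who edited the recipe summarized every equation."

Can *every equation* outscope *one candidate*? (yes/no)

Yes

*every equation* is a matrix argument; only *one candidate* is modified by the relative clause *who edited the recipe*, so the RC island is irrelevant to the target quantifier.
QR within a single clause is free, so the lower quantifier may take scope over the higher one.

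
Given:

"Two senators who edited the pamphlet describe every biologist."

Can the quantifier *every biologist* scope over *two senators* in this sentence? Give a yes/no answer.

The RC *who edited the pamphlet* is an island, but *every biologist* is not inside it — it is the matrix object, a clausemate of *two senators*.
Nothing blocks QR of the lower DP to a position above the higher one, so inverse scope is available.

Yes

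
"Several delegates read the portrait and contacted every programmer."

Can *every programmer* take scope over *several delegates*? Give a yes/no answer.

*every programmer* occurs within one conjunct of the coordinate structure (*contacted every programmer*).
Asymmetric QR out of one conjunct violates the Coordinate Structure Constraint.
So *every programmer* cannot raise high enough to outscope *several delegates*; only the surface ordering *several delegates* > *every programmer* is available.

No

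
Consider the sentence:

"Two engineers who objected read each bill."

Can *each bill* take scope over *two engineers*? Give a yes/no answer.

*each bill* sits in the matrix clause, not in the relative clause on *two engineers*.
No island intervenes, so both surface and inverse scope are derivable.

Yes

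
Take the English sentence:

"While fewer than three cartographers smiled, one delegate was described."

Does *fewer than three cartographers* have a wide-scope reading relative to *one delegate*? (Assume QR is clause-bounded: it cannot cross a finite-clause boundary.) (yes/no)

No

*fewer than three cartographers* occurs within the adjunct clause *while fewer than three cartographers smiled*.
The adjunct-island constraint bars QR out of an adverbial clause.
*fewer than three cartographers* > *one delegate* would require crossing that boundary, which is illicit.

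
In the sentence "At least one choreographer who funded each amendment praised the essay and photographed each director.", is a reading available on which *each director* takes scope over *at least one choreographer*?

Structurally, *each director* is inside one conjunct of the coordinate structure (*photographed each director*).
Asymmetric QR out of one conjunct violates the Coordinate Structure Constraint.
The inverse ordering *each director* > *at least one choreographer* is therefore underivable.
(Only the surface reading survives: one fixed choreographer with respect to all the relevant directors.)

No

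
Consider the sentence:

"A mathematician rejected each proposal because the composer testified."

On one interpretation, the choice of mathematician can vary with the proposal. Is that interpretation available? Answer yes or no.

Yes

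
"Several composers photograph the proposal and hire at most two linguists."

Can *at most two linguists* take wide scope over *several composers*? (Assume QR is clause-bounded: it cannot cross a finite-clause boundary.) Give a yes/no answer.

*at most two linguists* is embedded in one conjunct of the coordinate structure (*hire at most two linguists*).
The Coordinate Structure Constraint blocks movement (including QR) out of a single conjunct.
*at most two linguists* is confined to the island and cannot take scope over *several composers*.

No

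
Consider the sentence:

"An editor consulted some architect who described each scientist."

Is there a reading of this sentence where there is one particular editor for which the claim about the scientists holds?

Yes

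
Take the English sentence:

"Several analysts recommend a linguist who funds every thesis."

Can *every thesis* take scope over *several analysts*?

No

Structurally, *every thesis* is inside the relative clause *who funds every thesis* modifying *a linguist*.
The relative clause forms an island for QR, so the quantifier is confined to the head noun's restrictor.
The inverse ordering *every thesis* > *several analysts* is therefore underivable.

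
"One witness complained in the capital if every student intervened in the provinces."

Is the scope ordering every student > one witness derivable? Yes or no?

No

*every student* sits inside the adjunct clause *if every student intervened in the provinces*.
Adjuncts are opaque for quantifier raising; a quantifier in an adjunct stays inside it.
So the wide-scope reading for *every student* is blocked.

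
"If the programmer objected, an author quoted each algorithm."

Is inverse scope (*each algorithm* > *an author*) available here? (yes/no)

Yes

The adjunct island is irrelevant here — *each algorithm* and *an author* are both in the matrix clause.
Nothing blocks QR of the lower DP to a position above the higher one, so inverse scope is available.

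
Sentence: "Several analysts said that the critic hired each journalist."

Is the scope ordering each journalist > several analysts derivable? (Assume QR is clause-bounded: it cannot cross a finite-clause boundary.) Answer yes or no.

The target quantifier *each journalist* is part of the finite complement clause *that the critic hired each journalist*.
Finite CP is the ceiling for QR here, by assumption.
Hence only narrow scope for *each journalist* (under *several analysts*) survives.

No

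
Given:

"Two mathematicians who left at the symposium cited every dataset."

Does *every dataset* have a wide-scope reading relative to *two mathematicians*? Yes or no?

The RC *who left at the symposium* is an island, but *every dataset* is not inside it — it is the matrix object, a clausemate of *two mathematicians*.
Nothing blocks QR of the lower DP to a position above the higher one, so inverse scope is available.
Both orderings are possible: *two mathematicians* > *every dataset* and *every dataset* > *two mathematicians*.

Yes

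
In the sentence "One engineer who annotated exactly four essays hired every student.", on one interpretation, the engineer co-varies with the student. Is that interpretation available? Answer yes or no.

The described interpretation is the *every student* > *one engineer* scoping.
Although the sentence contains a relative clause (*who annotated exactly four essays*), *every student* is outside it, in the matrix VP.
With no island boundary between them, the object can take inverse scope over the subject via ordinary QR within the clause.
The sentence is scopally ambiguous between *one engineer* > *every student* and *every student* > *one engineer*.

Yes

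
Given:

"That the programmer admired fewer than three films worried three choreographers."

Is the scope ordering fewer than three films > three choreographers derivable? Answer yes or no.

No

The DP *fewer than three films* is contained in the sentential subject *that the programmer admired fewer than three films*.
Sentential subjects are islands: a quantifier inside the subject clause cannot raise over the matrix predicate.
*fewer than three films* is confined to the island and cannot take scope over *three choreographers*.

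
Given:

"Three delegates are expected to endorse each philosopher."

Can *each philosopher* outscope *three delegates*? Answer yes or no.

The matrix predicate is a raising verb, whose infinitival complement is not a scope island — *each philosopher* can QR into the matrix clause.
QR within a single clause is free, so the lower quantifier may take scope over the higher one.
Both orderings are possible: *three delegates* > *each philosopher* and *each philosopher* > *three delegates*.

Yes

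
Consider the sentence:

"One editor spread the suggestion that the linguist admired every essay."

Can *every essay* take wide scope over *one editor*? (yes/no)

No

Structurally, *every essay* is inside the complex NP *the suggestion that the linguist admired every essay*.
Noun-complement clauses are scope islands (the Complex NP Constraint): a quantifier inside one cannot scope into the matrix.
Hence only narrow scope for *every essay* (under *one editor*) survives.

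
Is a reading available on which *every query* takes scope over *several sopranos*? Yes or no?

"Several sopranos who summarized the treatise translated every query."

Although the sentence contains a relative clause (*who summarized the treatise*), *every query* is outside it, in the matrix VP.
No island intervenes, so both surface and inverse scope are derivable.

Yes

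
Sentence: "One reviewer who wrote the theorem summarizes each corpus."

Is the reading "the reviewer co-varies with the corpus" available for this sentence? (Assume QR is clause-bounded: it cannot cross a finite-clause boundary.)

Yes

The described interpretation is the *each corpus* > *one reviewer* scoping.
The RC *who wrote the theorem* is an island, but *each corpus* is not inside it — it is the matrix object, a clausemate of *one reviewer*.
Nothing blocks QR of the lower DP to a position above the higher one, so inverse scope is available.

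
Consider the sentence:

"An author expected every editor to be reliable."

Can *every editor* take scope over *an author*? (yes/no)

Yes

This is an ECM construction: *every editor* is the infinitival subject, Case-marked by the matrix verb, and the infinitive is transparent for QR.
Since no island is crossed, the inverse ordering is licensed alongside surface scope.
Both orderings are possible: *an author* > *every editor* and *every editor* > *an author*.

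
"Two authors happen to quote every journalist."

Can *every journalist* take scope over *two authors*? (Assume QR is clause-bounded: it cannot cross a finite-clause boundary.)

*every journalist* is inside a raising infinitive, which is transparent to QR (no CP barrier), so it behaves as a matrix argument.
Since no island is crossed, the inverse ordering is licensed alongside surface scope.

Yes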